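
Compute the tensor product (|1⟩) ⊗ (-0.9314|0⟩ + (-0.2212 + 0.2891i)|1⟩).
-0.9314|10⟩ + (-0.2212 + 0.2891i)|11⟩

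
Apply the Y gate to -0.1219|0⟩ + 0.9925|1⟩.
-0.9925i|0⟩ - 0.1219i|1⟩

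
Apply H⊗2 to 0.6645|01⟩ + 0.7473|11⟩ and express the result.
0.7059|00⟩ - 0.7059|01⟩ - 0.0414|10⟩ + 0.0414|11⟩

H⊗2 gives amp(|y⟩) = (1/2) Σ_x (−1)^(x·y) amp(|x⟩), where x·y is the number of positions in which both x and y have a 1.
|00⟩: (0.6645 + 0.7473)/2 = 0.7059
|01⟩: (-0.6645 - 0.7473)/2 = -0.7059
|10⟩: (0.6645 - 0.7473)/2 = -0.0414
|11⟩: (-0.6645 + 0.7473)/2 = 0.0414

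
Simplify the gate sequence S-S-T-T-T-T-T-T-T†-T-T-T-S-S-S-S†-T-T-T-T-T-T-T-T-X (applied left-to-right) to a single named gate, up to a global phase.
X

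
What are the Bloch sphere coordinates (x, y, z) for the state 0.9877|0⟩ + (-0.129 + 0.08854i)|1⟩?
(-0.2548, 0.1749, 0.9511)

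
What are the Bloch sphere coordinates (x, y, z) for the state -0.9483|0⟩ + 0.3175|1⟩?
(-0.6022, 0, 0.7985)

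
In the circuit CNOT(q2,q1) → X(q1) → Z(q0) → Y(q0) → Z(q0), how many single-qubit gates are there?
4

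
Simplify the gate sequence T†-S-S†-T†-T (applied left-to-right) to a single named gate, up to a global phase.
T†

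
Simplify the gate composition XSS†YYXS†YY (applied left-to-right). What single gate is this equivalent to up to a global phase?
S†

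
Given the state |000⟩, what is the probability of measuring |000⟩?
1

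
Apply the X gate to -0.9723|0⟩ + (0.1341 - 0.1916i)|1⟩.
(0.1341 - 0.1916i)|0⟩ - 0.9723|1⟩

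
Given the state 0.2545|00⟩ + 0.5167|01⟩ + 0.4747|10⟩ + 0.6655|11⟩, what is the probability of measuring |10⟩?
0.2253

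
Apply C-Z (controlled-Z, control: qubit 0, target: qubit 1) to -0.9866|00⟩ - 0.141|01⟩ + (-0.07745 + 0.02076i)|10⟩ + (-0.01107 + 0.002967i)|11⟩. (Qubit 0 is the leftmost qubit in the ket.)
-0.9866|00⟩ - 0.141|01⟩ + (-0.07745 + 0.02076i)|10⟩ + (0.01107 - 0.002967i)|11⟩

C-Z leaves the control-|0⟩ kets |00⟩, |01⟩ unchanged and applies Z to qubit 1 on the control-|1⟩ pair (|10⟩, |11⟩).
Z = [[1, 0], [0, -1]].
With a = amp(|10⟩) = (-0.07745 + 0.02076i) and b = amp(|11⟩) = (-0.01107 + 0.002967i):
new amp(|10⟩) = (1)·a = (-0.07745 + 0.02076i)
new amp(|11⟩) = (-1)·b = (0.01107 - 0.002967i)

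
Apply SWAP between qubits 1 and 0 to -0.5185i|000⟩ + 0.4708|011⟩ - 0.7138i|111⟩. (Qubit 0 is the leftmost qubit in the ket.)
-0.5185i|000⟩ + 0.4708|101⟩ - 0.7138i|111⟩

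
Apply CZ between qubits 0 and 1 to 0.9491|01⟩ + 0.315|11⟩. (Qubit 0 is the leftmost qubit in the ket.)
0.9491|01⟩ - 0.315|11⟩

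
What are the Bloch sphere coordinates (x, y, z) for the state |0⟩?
(0, 0, 1)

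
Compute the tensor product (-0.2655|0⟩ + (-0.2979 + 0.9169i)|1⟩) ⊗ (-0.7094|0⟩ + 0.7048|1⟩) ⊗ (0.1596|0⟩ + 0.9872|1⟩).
0.03006|000⟩ + 0.1859|001⟩ - 0.02987|010⟩ - 0.1847|011⟩ + (0.03373 - 0.1038i)|100⟩ + (0.2086 - 0.6421i)|101⟩ + (-0.03351 + 0.1031i)|110⟩ + (-0.2073 + 0.638i)|111⟩

amp(|b₁b₂…⟩) = product of the factor amplitudes for bits b₁, b₂, …; only kets whose every factor amplitude is nonzero survive.
|000⟩: (-0.2655)(-0.7094)(0.1596) = 0.03006
|001⟩: (-0.2655)(-0.7094)(0.9872) = 0.1859
|010⟩: (-0.2655)(0.7048)(0.1596) = -0.02987
|011⟩: (-0.2655)(0.7048)(0.9872) = -0.1847
|100⟩: (-0.2979 + 0.9169i)(-0.7094)(0.1596) = (0.03373 - 0.1038i)
|101⟩: (-0.2979 + 0.9169i)(-0.7094)(0.9872) = (0.2086 - 0.6421i)
|110⟩: (-0.2979 + 0.9169i)(0.7048)(0.1596) = (-0.03351 + 0.1031i)
|111⟩: (-0.2979 + 0.9169i)(0.7048)(0.9872) = (-0.2073 + 0.638i)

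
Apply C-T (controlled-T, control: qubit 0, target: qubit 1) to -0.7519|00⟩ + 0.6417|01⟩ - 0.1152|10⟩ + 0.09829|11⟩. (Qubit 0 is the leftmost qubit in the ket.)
-0.7519|00⟩ + 0.6417|01⟩ - 0.1152|10⟩ + (0.0695 + 0.0695i)|11⟩

C-T leaves the control-|0⟩ kets |00⟩, |01⟩ unchanged and applies T to qubit 1 on the control-|1⟩ pair (|10⟩, |11⟩).
T = [[1, 0], [0, (1/√2 + (1/√2)i)]].
With a = amp(|10⟩) = -0.1152 and b = amp(|11⟩) = 0.09829:
new amp(|10⟩) = (1)·a = -0.1152
new amp(|11⟩) = (1/√2 + (1/√2)i)·b = (0.0695 + 0.0695i)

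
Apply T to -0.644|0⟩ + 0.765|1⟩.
-0.644|0⟩ + (0.5409 + 0.5409i)|1⟩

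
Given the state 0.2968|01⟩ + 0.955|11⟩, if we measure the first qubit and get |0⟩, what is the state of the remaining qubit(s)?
|1⟩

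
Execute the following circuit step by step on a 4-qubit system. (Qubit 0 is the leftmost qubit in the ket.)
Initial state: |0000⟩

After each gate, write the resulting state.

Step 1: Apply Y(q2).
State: i|0010⟩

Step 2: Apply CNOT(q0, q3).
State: i|0010⟩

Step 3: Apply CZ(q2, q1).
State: i|0010⟩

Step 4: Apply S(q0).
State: i|0010⟩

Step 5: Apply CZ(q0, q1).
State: i|0010⟩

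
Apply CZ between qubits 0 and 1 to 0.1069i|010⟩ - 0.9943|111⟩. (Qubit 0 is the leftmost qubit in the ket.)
0.1069i|010⟩ + 0.9943|111⟩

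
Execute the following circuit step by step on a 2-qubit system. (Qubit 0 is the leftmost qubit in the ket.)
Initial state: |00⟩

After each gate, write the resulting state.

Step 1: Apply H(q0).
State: 1/√2|00⟩ + 1/√2|10⟩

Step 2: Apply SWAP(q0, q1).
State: 1/√2|00⟩ + 1/√2|01⟩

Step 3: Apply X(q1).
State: 1/√2|00⟩ + 1/√2|01⟩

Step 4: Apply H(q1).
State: |00⟩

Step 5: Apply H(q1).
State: 1/√2|00⟩ + 1/√2|01⟩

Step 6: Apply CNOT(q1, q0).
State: 1/√2|00⟩ + 1/√2|11⟩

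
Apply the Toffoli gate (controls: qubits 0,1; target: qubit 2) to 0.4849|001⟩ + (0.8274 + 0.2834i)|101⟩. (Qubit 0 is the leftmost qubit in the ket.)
0.4849|001⟩ + (0.8274 + 0.2834i)|101⟩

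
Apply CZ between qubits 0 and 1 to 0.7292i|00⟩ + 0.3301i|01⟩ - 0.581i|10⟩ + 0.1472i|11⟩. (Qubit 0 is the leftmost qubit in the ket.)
0.7292i|00⟩ + 0.3301i|01⟩ - 0.581i|10⟩ - 0.1472i|11⟩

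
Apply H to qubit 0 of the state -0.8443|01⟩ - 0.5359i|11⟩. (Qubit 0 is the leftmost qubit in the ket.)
(-0.597 - 0.3789i)|01⟩ + (-0.597 + 0.3789i)|11⟩

H on qubit 0 mixes each pair of kets that differ only in qubit 0: amplitudes (a, b) of (|…0…⟩, |…1…⟩) become ((a + b)/√2, (a − b)/√2). Kets absent from the input have amplitude 0.
(|01⟩, |11⟩): (a, b) = (-0.8443, -0.5359i) → ((-0.597 - 0.3789i), (-0.597 + 0.3789i))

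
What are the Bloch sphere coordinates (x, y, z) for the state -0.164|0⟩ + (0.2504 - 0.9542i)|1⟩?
(-0.08213, 0.313, -0.9463)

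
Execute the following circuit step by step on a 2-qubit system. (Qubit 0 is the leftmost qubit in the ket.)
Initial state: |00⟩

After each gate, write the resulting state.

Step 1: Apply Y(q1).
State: i|01⟩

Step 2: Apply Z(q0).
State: i|01⟩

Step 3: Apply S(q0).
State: i|01⟩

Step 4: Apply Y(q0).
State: -|11⟩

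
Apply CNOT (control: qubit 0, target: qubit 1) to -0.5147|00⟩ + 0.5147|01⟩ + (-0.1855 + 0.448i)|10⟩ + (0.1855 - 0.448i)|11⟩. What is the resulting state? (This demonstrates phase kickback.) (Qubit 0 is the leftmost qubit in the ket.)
-0.5147|00⟩ + 0.5147|01⟩ + (0.1855 - 0.448i)|10⟩ + (-0.1855 + 0.448i)|11⟩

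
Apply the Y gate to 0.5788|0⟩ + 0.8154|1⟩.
-0.8154i|0⟩ + 0.5788i|1⟩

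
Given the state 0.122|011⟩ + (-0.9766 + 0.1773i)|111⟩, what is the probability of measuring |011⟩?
0.01488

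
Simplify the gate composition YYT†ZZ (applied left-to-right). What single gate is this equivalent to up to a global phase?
T†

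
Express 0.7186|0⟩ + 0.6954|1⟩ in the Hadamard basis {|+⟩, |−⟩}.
0.9998|+⟩ + 0.0164|−⟩

With |ψ⟩ = α|0⟩ + β|1⟩, the Hadamard-basis coefficients are ⟨+|ψ⟩ = (α + β)/√2 and ⟨−|ψ⟩ = (α − β)/√2.
Here α = 0.7186, β = 0.6954: (α + β)/√2 = 0.9998, (α − β)/√2 = 0.0164.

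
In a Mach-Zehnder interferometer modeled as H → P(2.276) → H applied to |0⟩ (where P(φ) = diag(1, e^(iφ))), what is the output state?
(0.1759 + 0.3807i)|0⟩ + (0.8241 - 0.3807i)|1⟩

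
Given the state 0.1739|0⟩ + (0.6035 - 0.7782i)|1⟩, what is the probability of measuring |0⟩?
0.03024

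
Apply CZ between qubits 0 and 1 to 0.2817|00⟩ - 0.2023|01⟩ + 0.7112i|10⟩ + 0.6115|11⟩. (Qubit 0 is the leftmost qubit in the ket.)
0.2817|00⟩ - 0.2023|01⟩ + 0.7112i|10⟩ - 0.6115|11⟩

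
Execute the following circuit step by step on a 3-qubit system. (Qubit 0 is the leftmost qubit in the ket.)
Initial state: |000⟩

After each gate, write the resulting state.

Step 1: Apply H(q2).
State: 1/√2|000⟩ + 1/√2|001⟩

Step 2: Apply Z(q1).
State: 1/√2|000⟩ + 1/√2|001⟩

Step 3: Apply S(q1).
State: 1/√2|000⟩ + 1/√2|001⟩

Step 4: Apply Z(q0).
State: 1/√2|000⟩ + 1/√2|001⟩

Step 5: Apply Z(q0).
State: 1/√2|000⟩ + 1/√2|001⟩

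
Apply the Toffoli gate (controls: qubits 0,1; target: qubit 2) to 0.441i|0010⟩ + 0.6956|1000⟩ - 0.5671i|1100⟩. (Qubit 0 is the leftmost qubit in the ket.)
0.441i|0010⟩ + 0.6956|1000⟩ - 0.5671i|1110⟩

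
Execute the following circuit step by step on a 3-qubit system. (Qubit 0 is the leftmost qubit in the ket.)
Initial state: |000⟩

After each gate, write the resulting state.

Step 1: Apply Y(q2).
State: i|001⟩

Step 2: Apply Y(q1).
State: -|011⟩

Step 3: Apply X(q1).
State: -|001⟩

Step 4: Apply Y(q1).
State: -i|011⟩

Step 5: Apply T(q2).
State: (1/√2 - (1/√2)i)|011⟩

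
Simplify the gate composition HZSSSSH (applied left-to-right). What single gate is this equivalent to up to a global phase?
X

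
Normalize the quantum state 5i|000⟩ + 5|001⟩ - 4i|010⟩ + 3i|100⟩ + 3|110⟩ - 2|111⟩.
0.533i|000⟩ + 0.533|001⟩ - 0.4264i|010⟩ + 0.3198i|100⟩ + 0.3198|110⟩ - 0.2132|111⟩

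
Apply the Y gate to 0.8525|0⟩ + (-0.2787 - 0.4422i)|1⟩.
(-0.4422 + 0.2787i)|0⟩ + 0.8525i|1⟩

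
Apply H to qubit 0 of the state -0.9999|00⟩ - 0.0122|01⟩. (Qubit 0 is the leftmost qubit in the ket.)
-0.707|00⟩ - 0.008627|01⟩ - 0.707|10⟩ - 0.008627|11⟩

H on qubit 0 mixes each pair of kets that differ only in qubit 0: amplitudes (a, b) of (|…0…⟩, |…1…⟩) become ((a + b)/√2, (a − b)/√2). Kets absent from the input have amplitude 0.
(|00⟩, |10⟩): (a, b) = (-0.9999, 0) → (-0.707, -0.707)
(|01⟩, |11⟩): (a, b) = (-0.0122, 0) → (-0.008627, -0.008627)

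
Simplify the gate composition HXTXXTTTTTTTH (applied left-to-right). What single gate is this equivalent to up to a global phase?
Z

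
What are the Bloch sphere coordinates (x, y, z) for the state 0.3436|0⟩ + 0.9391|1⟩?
(0.6453, 0, -0.7638)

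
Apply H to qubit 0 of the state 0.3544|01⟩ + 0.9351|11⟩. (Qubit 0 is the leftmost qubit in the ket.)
0.9118|01⟩ - 0.4106|11⟩

H on qubit 0 mixes each pair of kets that differ only in qubit 0: amplitudes (a, b) of (|…0…⟩, |…1…⟩) become ((a + b)/√2, (a − b)/√2). Kets absent from the input have amplitude 0.
(|01⟩, |11⟩): (a, b) = (0.3544, 0.9351) → (0.9118, -0.4106)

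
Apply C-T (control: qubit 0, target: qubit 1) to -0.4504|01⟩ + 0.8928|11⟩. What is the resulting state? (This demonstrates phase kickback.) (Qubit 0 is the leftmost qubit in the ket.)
-0.4504|01⟩ + (0.6313 + 0.6313i)|11⟩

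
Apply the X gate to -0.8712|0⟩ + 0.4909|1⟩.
0.4909|0⟩ - 0.8712|1⟩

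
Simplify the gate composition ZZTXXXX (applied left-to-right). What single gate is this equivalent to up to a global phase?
T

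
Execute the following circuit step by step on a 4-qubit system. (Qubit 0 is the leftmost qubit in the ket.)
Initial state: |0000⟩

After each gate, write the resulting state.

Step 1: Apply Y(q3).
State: i|0001⟩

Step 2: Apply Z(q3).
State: -i|0001⟩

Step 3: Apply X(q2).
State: -i|0011⟩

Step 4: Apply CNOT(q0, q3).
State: -i|0011⟩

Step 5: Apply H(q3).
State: -(1/√2)i|0010⟩ + (1/√2)i|0011⟩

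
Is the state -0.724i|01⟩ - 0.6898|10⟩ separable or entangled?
Entangled

Writing the state as a|00⟩ + b|01⟩ + c|10⟩ + d|11⟩, it is a product state iff ad − bc = 0.
Here (a, b, c, d) = (0, -0.724i, -0.6898, 0): ad − bc = (0)(0) − (-0.724i)(-0.6898) = -0.4994i ≠ 0, so the state is entangled.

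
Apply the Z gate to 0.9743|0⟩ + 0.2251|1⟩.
0.9743|0⟩ - 0.2251|1⟩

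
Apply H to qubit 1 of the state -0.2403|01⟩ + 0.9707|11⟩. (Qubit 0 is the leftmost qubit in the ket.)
-0.1699|00⟩ + 0.1699|01⟩ + 0.6864|10⟩ - 0.6864|11⟩

H on qubit 1 mixes each pair of kets that differ only in qubit 1: amplitudes (a, b) of (|…0…⟩, |…1…⟩) become ((a + b)/√2, (a − b)/√2). Kets absent from the input have amplitude 0.
(|00⟩, |01⟩): (a, b) = (0, -0.2403) → (-0.1699, 0.1699)
(|10⟩, |11⟩): (a, b) = (0, 0.9707) → (0.6864, -0.6864)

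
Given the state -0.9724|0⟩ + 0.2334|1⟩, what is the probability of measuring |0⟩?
0.9456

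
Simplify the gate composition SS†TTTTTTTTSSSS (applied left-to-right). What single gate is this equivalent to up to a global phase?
I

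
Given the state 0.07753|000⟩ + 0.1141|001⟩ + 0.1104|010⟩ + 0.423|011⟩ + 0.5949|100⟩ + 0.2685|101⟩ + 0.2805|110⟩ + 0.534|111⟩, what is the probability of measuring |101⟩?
0.07209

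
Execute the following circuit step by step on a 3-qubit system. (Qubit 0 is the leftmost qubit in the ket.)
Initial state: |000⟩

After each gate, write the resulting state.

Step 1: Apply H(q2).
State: 1/√2|000⟩ + 1/√2|001⟩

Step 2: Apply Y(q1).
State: (1/√2)i|010⟩ + (1/√2)i|011⟩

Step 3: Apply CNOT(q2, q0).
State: (1/√2)i|010⟩ + (1/√2)i|111⟩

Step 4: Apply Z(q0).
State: (1/√2)i|010⟩ - (1/√2)i|111⟩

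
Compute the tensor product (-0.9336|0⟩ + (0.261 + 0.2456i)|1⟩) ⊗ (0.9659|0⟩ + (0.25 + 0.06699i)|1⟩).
-0.9018|00⟩ + (-0.2334 - 0.06254i)|01⟩ + (0.2521 + 0.2372i)|10⟩ + (0.0488 + 0.07888i)|11⟩

amp(|b₁b₂…⟩) = product of the factor amplitudes for bits b₁, b₂, …; only kets whose every factor amplitude is nonzero survive.
|00⟩: (-0.9336)(0.9659) = -0.9018
|01⟩: (-0.9336)(0.25 + 0.06699i) = (-0.2334 - 0.06254i)
|10⟩: (0.261 + 0.2456i)(0.9659) = (0.2521 + 0.2372i)
|11⟩: (0.261 + 0.2456i)(0.25 + 0.06699i) = (0.0488 + 0.07888i)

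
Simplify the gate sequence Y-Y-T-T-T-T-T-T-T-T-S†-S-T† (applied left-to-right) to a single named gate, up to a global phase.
T†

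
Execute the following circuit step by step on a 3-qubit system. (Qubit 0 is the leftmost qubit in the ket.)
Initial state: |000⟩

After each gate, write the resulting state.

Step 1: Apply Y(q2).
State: i|001⟩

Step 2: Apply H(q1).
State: (1/√2)i|001⟩ + (1/√2)i|011⟩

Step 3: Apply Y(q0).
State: -1/√2|101⟩ - 1/√2|111⟩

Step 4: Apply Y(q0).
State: (1/√2)i|001⟩ + (1/√2)i|011⟩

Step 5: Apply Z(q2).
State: -(1/√2)i|001⟩ - (1/√2)i|011⟩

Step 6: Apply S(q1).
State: -(1/√2)i|001⟩ + 1/√2|011⟩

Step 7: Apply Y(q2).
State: -1/√2|000⟩ - (1/√2)i|010⟩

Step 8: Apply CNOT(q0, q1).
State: -1/√2|000⟩ - (1/√2)i|010⟩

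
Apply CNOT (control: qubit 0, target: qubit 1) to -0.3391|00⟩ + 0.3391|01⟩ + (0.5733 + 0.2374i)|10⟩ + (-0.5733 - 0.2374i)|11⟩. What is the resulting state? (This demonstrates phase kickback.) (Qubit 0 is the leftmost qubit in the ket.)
-0.3391|00⟩ + 0.3391|01⟩ + (-0.5733 - 0.2374i)|10⟩ + (0.5733 + 0.2374i)|11⟩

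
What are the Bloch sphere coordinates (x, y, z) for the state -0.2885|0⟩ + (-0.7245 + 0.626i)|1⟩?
(0.418, -0.3612, -0.8335)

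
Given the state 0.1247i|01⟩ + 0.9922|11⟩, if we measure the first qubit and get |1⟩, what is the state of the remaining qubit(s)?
|1⟩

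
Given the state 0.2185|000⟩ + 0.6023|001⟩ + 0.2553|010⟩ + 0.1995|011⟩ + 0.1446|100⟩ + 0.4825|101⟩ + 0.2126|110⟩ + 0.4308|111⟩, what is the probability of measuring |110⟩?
0.0452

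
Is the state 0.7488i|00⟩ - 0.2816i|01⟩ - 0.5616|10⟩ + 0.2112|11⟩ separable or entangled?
Separable

Writing the state as a|00⟩ + b|01⟩ + c|10⟩ + d|11⟩, it is a product state iff ad − bc = 0.
Here (a, b, c, d) = (0.7488i, -0.2816i, -0.5616, 0.2112): ad − bc = (0.7488i)(0.2112) − (-0.2816i)(-0.5616) = 0, so the state is separable.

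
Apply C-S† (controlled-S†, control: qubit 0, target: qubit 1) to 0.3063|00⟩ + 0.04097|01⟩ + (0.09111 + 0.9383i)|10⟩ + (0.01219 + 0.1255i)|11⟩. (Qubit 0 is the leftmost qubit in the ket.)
0.3063|00⟩ + 0.04097|01⟩ + (0.09111 + 0.9383i)|10⟩ + (0.1255 - 0.01219i)|11⟩

C-S† leaves the control-|0⟩ kets |00⟩, |01⟩ unchanged and applies S† to qubit 1 on the control-|1⟩ pair (|10⟩, |11⟩).
S† = [[1, 0], [0, -i]].
With a = amp(|10⟩) = (0.09111 + 0.9383i) and b = amp(|11⟩) = (0.01219 + 0.1255i):
new amp(|10⟩) = (1)·a = (0.09111 + 0.9383i)
new amp(|11⟩) = (-i)·b = (0.1255 - 0.01219i)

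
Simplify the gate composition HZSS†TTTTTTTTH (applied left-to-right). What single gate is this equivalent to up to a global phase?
X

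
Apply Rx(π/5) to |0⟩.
0.9511|0⟩ - 0.309i|1⟩

Rx(π/5) = [[cos(θ/2), −i·sin(θ/2)], [−i·sin(θ/2), cos(θ/2)]]; θ = π/5, cos(θ/2) ≈ 0.951057, sin(θ/2) ≈ 0.309017.
With a = amp(|0⟩) = 1 and b = amp(|1⟩) = 0:
new amp(|0⟩) = (0.951057)·a + (-0.309017i)·b = 0.9511
new amp(|1⟩) = (-0.309017i)·a + (0.951057)·b = -0.309i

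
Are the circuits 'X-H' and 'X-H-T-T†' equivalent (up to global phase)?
Yes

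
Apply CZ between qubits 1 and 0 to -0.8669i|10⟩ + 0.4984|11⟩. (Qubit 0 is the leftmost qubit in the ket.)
-0.8669i|10⟩ - 0.4984|11⟩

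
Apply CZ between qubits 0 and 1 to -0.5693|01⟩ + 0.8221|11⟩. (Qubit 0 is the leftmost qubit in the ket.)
-0.5693|01⟩ - 0.8221|11⟩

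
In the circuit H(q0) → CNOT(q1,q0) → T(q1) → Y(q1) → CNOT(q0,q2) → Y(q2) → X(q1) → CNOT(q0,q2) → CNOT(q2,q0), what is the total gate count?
9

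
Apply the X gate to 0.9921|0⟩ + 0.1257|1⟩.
0.1257|0⟩ + 0.9921|1⟩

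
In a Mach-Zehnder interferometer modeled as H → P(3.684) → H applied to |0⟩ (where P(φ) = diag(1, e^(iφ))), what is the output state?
(0.07177 - 0.2581i)|0⟩ + (0.9282 + 0.2581i)|1⟩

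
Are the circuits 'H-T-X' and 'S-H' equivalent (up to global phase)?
No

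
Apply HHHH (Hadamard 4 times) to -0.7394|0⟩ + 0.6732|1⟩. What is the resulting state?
-0.7394|0⟩ + 0.6732|1⟩

H² = I, so an even number of Hadamards cancels: H^4 = I and the state is unchanged.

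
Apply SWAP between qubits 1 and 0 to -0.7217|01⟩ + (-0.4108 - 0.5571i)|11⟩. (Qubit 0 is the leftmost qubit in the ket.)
-0.7217|10⟩ + (-0.4108 - 0.5571i)|11⟩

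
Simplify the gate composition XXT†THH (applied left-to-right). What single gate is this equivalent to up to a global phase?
I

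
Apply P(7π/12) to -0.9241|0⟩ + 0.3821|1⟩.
-0.9241|0⟩ + (-0.09889 + 0.3691i)|1⟩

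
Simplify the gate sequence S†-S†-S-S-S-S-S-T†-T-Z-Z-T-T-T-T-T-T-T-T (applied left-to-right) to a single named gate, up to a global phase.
S†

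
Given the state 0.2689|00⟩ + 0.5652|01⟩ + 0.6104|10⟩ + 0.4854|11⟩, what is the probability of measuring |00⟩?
0.07231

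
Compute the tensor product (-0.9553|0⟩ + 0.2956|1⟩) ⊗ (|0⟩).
-0.9553|00⟩ + 0.2956|10⟩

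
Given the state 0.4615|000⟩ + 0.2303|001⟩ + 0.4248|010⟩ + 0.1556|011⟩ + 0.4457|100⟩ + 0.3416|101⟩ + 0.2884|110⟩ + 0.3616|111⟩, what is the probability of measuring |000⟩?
0.213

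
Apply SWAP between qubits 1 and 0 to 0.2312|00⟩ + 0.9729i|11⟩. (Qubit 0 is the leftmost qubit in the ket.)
0.2312|00⟩ + 0.9729i|11⟩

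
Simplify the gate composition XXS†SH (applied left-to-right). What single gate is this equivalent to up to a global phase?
H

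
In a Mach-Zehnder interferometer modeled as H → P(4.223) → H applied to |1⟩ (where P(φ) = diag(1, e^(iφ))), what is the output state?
(0.735 + 0.4413i)|0⟩ + (0.265 - 0.4413i)|1⟩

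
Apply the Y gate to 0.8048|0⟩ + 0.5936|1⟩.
-0.5936i|0⟩ + 0.8048i|1⟩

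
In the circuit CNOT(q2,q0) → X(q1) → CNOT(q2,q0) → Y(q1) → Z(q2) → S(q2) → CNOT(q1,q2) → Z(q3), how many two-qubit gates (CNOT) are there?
3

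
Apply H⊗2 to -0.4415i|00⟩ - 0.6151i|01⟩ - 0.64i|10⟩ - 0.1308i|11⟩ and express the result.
-0.9137i|00⟩ - 0.1678i|01⟩ - 0.1429i|10⟩ + 0.3414i|11⟩

H⊗2 gives amp(|y⟩) = (1/2) Σ_x (−1)^(x·y) amp(|x⟩), where x·y is the number of positions in which both x and y have a 1.
|00⟩: (-0.4415i - 0.6151i - 0.64i - 0.1308i)/2 = -0.9137i
|01⟩: (-0.4415i + 0.6151i - 0.64i + 0.1308i)/2 = -0.1678i
|10⟩: (-0.4415i - 0.6151i + 0.64i + 0.1308i)/2 = -0.1429i
|11⟩: (-0.4415i + 0.6151i + 0.64i - 0.1308i)/2 = 0.3414i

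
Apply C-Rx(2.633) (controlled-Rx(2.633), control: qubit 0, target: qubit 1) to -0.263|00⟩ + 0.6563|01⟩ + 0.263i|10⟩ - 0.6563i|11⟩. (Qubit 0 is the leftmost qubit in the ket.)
-0.263|00⟩ + 0.6563|01⟩ + (-0.6352 + 0.06616i)|10⟩ + (0.2545 - 0.1651i)|11⟩

C-Rx(2.633) leaves the control-|0⟩ kets |00⟩, |01⟩ unchanged and applies Rx(2.633) to qubit 1 on the control-|1⟩ pair (|10⟩, |11⟩).
Rx(2.633) = [[cos(θ/2), −i·sin(θ/2)], [−i·sin(θ/2), cos(θ/2)]]; θ = 2.633, cos(θ/2) ≈ 0.251564, sin(θ/2) ≈ 0.967841.
With a = amp(|10⟩) = 0.263i and b = amp(|11⟩) = -0.6563i:
new amp(|10⟩) = (0.251564)·a + (-0.967841i)·b = (-0.6352 + 0.06616i)
new amp(|11⟩) = (-0.967841i)·a + (0.251564)·b = (0.2545 - 0.1651i)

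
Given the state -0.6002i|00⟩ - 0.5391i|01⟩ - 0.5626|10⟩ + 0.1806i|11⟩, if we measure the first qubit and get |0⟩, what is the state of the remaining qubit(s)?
-0.744i|0⟩ - 0.6682i|1⟩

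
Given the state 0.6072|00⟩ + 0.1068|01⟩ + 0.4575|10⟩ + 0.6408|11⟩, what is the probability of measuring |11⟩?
0.4106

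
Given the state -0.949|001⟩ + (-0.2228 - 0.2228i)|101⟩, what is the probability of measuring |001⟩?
0.9006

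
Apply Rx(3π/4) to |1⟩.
-0.9239i|0⟩ + 0.3827|1⟩

Rx(3π/4) = [[cos(θ/2), −i·sin(θ/2)], [−i·sin(θ/2), cos(θ/2)]]; θ = 3π/4, cos(θ/2) ≈ 0.382683, sin(θ/2) ≈ 0.92388.
With a = amp(|0⟩) = 0 and b = amp(|1⟩) = 1:
new amp(|0⟩) = (0.382683)·a + (-0.92388i)·b = -0.9239i
new amp(|1⟩) = (-0.92388i)·a + (0.382683)·b = 0.3827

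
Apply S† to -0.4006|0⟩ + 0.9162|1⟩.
-0.4006|0⟩ - 0.9162i|1⟩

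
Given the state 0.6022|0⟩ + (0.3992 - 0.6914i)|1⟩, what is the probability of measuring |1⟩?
0.6374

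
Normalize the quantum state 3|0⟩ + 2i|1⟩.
0.8321|0⟩ + 0.5547i|1⟩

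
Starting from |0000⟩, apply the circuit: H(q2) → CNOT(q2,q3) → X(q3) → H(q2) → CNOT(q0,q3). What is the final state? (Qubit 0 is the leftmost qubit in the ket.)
1/2|0000⟩ + 1/2|0001⟩ - 1/2|0010⟩ + 1/2|0011⟩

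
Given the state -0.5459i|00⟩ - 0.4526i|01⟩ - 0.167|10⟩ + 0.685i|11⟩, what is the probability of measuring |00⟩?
0.298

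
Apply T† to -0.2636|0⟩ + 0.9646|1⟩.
-0.2636|0⟩ + (0.6821 - 0.6821i)|1⟩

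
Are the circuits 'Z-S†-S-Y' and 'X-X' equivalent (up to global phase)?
No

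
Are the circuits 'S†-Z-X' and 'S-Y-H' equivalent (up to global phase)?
No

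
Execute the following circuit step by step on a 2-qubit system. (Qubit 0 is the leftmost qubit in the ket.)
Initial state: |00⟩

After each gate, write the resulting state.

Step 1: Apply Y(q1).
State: i|01⟩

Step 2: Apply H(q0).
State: (1/√2)i|01⟩ + (1/√2)i|11⟩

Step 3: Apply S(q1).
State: -1/√2|01⟩ - 1/√2|11⟩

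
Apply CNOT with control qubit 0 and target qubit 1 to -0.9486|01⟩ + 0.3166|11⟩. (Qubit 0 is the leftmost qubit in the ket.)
-0.9486|01⟩ + 0.3166|10⟩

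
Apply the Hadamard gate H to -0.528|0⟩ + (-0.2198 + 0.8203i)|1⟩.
(-0.5288 + 0.58i)|0⟩ + (-0.2179 - 0.58i)|1⟩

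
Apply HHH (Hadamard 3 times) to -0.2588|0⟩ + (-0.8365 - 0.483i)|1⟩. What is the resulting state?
(-0.7745 - 0.3415i)|0⟩ + (0.4085 + 0.3415i)|1⟩

H² = I, so H^3 = H: a single Hadamard. With (a, b) = (-0.2588, (-0.8365 - 0.483i)), H gives ((a + b)/√2, (a − b)/√2) = ((-0.7745 - 0.3415i), (0.4085 + 0.3415i)).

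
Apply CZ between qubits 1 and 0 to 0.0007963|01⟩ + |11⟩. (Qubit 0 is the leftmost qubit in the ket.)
0.0007963|01⟩ - |11⟩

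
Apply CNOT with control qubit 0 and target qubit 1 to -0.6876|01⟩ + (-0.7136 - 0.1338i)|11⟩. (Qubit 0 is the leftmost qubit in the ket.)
-0.6876|01⟩ + (-0.7136 - 0.1338i)|10⟩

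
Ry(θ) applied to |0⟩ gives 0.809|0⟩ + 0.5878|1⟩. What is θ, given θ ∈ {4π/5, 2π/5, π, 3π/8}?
2π/5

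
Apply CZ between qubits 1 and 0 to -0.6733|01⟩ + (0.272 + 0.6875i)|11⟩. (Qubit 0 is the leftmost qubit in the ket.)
-0.6733|01⟩ + (-0.272 - 0.6875i)|11⟩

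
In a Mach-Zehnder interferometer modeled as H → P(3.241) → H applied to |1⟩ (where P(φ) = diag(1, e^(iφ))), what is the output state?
(0.9975 + 0.04962i)|0⟩ + (0.002468 - 0.04962i)|1⟩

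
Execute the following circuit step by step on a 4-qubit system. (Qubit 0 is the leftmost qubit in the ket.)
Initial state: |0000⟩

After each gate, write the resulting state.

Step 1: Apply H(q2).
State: 1/√2|0000⟩ + 1/√2|0010⟩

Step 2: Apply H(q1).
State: 1/2|0000⟩ + 1/2|0010⟩ + 1/2|0100⟩ + 1/2|0110⟩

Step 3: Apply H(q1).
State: 1/√2|0000⟩ + 1/√2|0010⟩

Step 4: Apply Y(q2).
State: -(1/√2)i|0000⟩ + (1/√2)i|0010⟩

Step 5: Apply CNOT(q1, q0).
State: -(1/√2)i|0000⟩ + (1/√2)i|0010⟩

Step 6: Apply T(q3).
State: -(1/√2)i|0000⟩ + (1/√2)i|0010⟩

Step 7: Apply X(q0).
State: -(1/√2)i|1000⟩ + (1/√2)i|1010⟩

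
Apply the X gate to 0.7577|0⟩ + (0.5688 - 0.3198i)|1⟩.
(0.5688 - 0.3198i)|0⟩ + 0.7577|1⟩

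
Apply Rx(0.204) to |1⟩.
-0.1018i|0⟩ + 0.9948|1⟩

Rx(0.204) = [[cos(θ/2), −i·sin(θ/2)], [−i·sin(θ/2), cos(θ/2)]]; θ = 0.204, cos(θ/2) ≈ 0.994803, sin(θ/2) ≈ 0.101823.
With a = amp(|0⟩) = 0 and b = amp(|1⟩) = 1:
new amp(|0⟩) = (0.994803)·a + (-0.101823i)·b = -0.1018i
new amp(|1⟩) = (-0.101823i)·a + (0.994803)·b = 0.9948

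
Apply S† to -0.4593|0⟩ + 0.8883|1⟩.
-0.4593|0⟩ - 0.8883i|1⟩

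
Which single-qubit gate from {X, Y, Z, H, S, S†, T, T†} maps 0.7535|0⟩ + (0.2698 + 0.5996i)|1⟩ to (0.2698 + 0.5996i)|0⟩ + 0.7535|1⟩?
X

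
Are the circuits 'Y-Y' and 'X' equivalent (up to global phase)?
No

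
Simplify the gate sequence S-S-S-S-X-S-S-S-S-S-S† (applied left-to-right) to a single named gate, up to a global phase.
X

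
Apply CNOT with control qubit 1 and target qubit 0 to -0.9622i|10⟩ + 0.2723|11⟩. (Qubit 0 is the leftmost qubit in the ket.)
0.2723|01⟩ - 0.9622i|10⟩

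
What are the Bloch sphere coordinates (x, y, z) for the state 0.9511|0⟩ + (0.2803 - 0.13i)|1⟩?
(0.5332, -0.2473, 0.8091)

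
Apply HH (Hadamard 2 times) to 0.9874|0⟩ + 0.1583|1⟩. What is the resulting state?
0.9874|0⟩ + 0.1583|1⟩

H² = I, so an even number of Hadamards cancels: H^2 = I and the state is unchanged.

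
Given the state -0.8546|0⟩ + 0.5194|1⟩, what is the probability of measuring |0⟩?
0.7303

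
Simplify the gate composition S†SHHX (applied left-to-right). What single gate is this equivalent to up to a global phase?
X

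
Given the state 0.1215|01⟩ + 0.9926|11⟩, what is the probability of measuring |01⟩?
0.01476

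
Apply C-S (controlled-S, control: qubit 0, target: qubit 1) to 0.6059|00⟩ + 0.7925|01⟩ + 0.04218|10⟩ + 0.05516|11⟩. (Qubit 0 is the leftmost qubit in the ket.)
0.6059|00⟩ + 0.7925|01⟩ + 0.04218|10⟩ + 0.05516i|11⟩

C-S leaves the control-|0⟩ kets |00⟩, |01⟩ unchanged and applies S to qubit 1 on the control-|1⟩ pair (|10⟩, |11⟩).
S = [[1, 0], [0, i]].
With a = amp(|10⟩) = 0.04218 and b = amp(|11⟩) = 0.05516:
new amp(|10⟩) = (1)·a = 0.04218
new amp(|11⟩) = (i)·b = 0.05516i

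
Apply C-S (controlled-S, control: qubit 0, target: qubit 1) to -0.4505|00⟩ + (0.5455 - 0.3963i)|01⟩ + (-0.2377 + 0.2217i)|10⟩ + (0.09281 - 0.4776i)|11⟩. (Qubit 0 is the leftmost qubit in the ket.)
-0.4505|00⟩ + (0.5455 - 0.3963i)|01⟩ + (-0.2377 + 0.2217i)|10⟩ + (0.4776 + 0.09281i)|11⟩

C-S leaves the control-|0⟩ kets |00⟩, |01⟩ unchanged and applies S to qubit 1 on the control-|1⟩ pair (|10⟩, |11⟩).
S = [[1, 0], [0, i]].
With a = amp(|10⟩) = (-0.2377 + 0.2217i) and b = amp(|11⟩) = (0.09281 - 0.4776i):
new amp(|10⟩) = (1)·a = (-0.2377 + 0.2217i)
new amp(|11⟩) = (i)·b = (0.4776 + 0.09281i)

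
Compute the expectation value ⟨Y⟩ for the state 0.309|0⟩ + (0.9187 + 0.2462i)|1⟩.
0.1522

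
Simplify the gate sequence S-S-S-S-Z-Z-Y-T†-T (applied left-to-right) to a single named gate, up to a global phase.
Y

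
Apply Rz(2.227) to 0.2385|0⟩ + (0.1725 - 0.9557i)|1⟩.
(0.1053 - 0.214i)|0⟩ + (0.9337 - 0.2672i)|1⟩

Rz(2.227) = [[e^(−iθ/2), 0], [0, e^(iθ/2)]] with e^(±iθ/2) = cos(θ/2) ± i·sin(θ/2); θ = 2.227, cos(θ/2) ≈ 0.441524, sin(θ/2) ≈ 0.89725.
With a = amp(|0⟩) = 0.2385 and b = amp(|1⟩) = (0.1725 - 0.9557i):
new amp(|0⟩) = (0.441524 - 0.89725i)·a = (0.1053 - 0.214i)
new amp(|1⟩) = (0.441524 + 0.89725i)·b = (0.9337 - 0.2672i)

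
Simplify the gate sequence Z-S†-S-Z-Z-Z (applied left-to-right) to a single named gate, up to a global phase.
I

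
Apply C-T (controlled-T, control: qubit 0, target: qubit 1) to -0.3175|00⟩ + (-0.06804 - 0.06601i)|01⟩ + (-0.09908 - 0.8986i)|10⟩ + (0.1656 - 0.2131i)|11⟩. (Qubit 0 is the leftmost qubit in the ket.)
-0.3175|00⟩ + (-0.06804 - 0.06601i)|01⟩ + (-0.09908 - 0.8986i)|10⟩ + (0.2678 - 0.03359i)|11⟩

C-T leaves the control-|0⟩ kets |00⟩, |01⟩ unchanged and applies T to qubit 1 on the control-|1⟩ pair (|10⟩, |11⟩).
T = [[1, 0], [0, (1/√2 + (1/√2)i)]].
With a = amp(|10⟩) = (-0.09908 - 0.8986i) and b = amp(|11⟩) = (0.1656 - 0.2131i):
new amp(|10⟩) = (1)·a = (-0.09908 - 0.8986i)
new amp(|11⟩) = (1/√2 + (1/√2)i)·b = (0.2678 - 0.03359i)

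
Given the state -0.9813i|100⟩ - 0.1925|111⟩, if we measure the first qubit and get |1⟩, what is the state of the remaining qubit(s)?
-0.9813i|00⟩ - 0.1925|11⟩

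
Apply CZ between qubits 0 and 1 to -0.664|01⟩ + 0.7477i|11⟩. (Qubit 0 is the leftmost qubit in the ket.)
-0.664|01⟩ - 0.7477i|11⟩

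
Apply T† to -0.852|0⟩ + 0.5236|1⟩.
-0.852|0⟩ + (0.3702 - 0.3702i)|1⟩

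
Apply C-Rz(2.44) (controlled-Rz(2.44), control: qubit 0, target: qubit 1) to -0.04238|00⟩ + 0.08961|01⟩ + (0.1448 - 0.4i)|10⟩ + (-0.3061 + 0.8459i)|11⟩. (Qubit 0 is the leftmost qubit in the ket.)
-0.04238|00⟩ + 0.08961|01⟩ + (-0.3259 - 0.2734i)|10⟩ + (-0.8996 + 0.003232i)|11⟩

C-Rz(2.44) leaves the control-|0⟩ kets |00⟩, |01⟩ unchanged and applies Rz(2.44) to qubit 1 on the control-|1⟩ pair (|10⟩, |11⟩).
Rz(2.44) = [[e^(−iθ/2), 0], [0, e^(iθ/2)]] with e^(±iθ/2) = cos(θ/2) ± i·sin(θ/2); θ = 2.44, cos(θ/2) ≈ 0.343646, sin(θ/2) ≈ 0.939099.
With a = amp(|10⟩) = (0.1448 - 0.4i) and b = amp(|11⟩) = (-0.3061 + 0.8459i):
new amp(|10⟩) = (0.343646 - 0.939099i)·a = (-0.3259 - 0.2734i)
new amp(|11⟩) = (0.343646 + 0.939099i)·b = (-0.8996 + 0.003232i)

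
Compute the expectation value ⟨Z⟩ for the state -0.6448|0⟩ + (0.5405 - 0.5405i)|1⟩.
-0.1685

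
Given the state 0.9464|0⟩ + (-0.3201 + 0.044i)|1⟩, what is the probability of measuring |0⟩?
0.8957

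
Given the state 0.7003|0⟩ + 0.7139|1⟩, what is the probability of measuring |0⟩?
0.4904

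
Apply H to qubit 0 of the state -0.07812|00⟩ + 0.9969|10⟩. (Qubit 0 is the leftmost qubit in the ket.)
0.6497|00⟩ - 0.7602|10⟩

H on qubit 0 mixes each pair of kets that differ only in qubit 0: amplitudes (a, b) of (|…0…⟩, |…1…⟩) become ((a + b)/√2, (a − b)/√2). Kets absent from the input have amplitude 0.
(|00⟩, |10⟩): (a, b) = (-0.07812, 0.9969) → (0.6497, -0.7602)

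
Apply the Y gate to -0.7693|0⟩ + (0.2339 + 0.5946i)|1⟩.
(0.5946 - 0.2339i)|0⟩ - 0.7693i|1⟩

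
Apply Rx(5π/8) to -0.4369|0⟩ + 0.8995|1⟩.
(-0.2427 - 0.7479i)|0⟩ + (0.4997 + 0.3633i)|1⟩

Rx(5π/8) = [[cos(θ/2), −i·sin(θ/2)], [−i·sin(θ/2), cos(θ/2)]]; θ = 5π/8, cos(θ/2) ≈ 0.55557, sin(θ/2) ≈ 0.83147.
With a = amp(|0⟩) = -0.4369 and b = amp(|1⟩) = 0.8995:
new amp(|0⟩) = (0.55557)·a + (-0.83147i)·b = (-0.2427 - 0.7479i)
new amp(|1⟩) = (-0.83147i)·a + (0.55557)·b = (0.4997 + 0.3633i)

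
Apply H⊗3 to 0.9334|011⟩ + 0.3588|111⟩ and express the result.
0.4569|000⟩ - 0.4569|001⟩ - 0.4569|010⟩ + 0.4569|011⟩ + 0.2032|100⟩ - 0.2032|101⟩ - 0.2032|110⟩ + 0.2032|111⟩

H⊗3 gives amp(|y⟩) = (1/2√2) Σ_x (−1)^(x·y) amp(|x⟩), where x·y is the number of positions in which both x and y have a 1.
|000⟩: (0.9334 + 0.3588)/(2√2) = 0.4569
|001⟩: (-0.9334 - 0.3588)/(2√2) = -0.4569
|010⟩: (-0.9334 - 0.3588)/(2√2) = -0.4569
|011⟩: (0.9334 + 0.3588)/(2√2) = 0.4569
|100⟩: (0.9334 - 0.3588)/(2√2) = 0.2032
|101⟩: (-0.9334 + 0.3588)/(2√2) = -0.2032
|110⟩: (-0.9334 + 0.3588)/(2√2) = -0.2032
|111⟩: (0.9334 - 0.3588)/(2√2) = 0.2032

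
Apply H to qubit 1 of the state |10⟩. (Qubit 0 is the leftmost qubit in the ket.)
1/√2|10⟩ + 1/√2|11⟩

H on qubit 1 mixes each pair of kets that differ only in qubit 1: amplitudes (a, b) of (|…0…⟩, |…1…⟩) become ((a + b)/√2, (a − b)/√2). Kets absent from the input have amplitude 0.
(|10⟩, |11⟩): (a, b) = (1, 0) → (1/√2, 1/√2)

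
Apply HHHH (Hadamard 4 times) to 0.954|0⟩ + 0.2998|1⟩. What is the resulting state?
0.954|0⟩ + 0.2998|1⟩

H² = I, so an even number of Hadamards cancels: H^4 = I and the state is unchanged.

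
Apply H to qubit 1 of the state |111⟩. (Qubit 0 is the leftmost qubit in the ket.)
1/√2|101⟩ - 1/√2|111⟩

H on qubit 1 mixes each pair of kets that differ only in qubit 1: amplitudes (a, b) of (|…0…⟩, |…1…⟩) become ((a + b)/√2, (a − b)/√2). Kets absent from the input have amplitude 0.
(|101⟩, |111⟩): (a, b) = (0, 1) → (1/√2, -1/√2)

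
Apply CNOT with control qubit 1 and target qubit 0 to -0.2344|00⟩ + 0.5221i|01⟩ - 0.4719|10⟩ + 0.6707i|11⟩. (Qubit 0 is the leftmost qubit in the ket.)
-0.2344|00⟩ + 0.6707i|01⟩ - 0.4719|10⟩ + 0.5221i|11⟩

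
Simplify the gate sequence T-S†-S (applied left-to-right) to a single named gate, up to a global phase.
T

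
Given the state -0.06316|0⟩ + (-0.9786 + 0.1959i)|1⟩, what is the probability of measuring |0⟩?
0.003989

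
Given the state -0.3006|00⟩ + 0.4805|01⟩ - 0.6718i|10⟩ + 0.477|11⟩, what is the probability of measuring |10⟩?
0.4513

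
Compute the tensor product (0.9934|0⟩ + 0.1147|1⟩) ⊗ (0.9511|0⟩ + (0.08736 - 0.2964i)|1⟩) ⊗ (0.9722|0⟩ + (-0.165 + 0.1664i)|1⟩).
0.9186|000⟩ + (-0.1559 + 0.1572i)|001⟩ + (0.08437 - 0.2863i)|010⟩ + (0.03468 + 0.06302i)|011⟩ + 0.1061|100⟩ + (-0.018 + 0.01815i)|101⟩ + (0.009742 - 0.03305i)|110⟩ + (0.004004 + 0.007277i)|111⟩

amp(|b₁b₂…⟩) = product of the factor amplitudes for bits b₁, b₂, …; only kets whose every factor amplitude is nonzero survive.
|000⟩: (0.9934)(0.9511)(0.9722) = 0.9186
|001⟩: (0.9934)(0.9511)(-0.165 + 0.1664i) = (-0.1559 + 0.1572i)
|010⟩: (0.9934)(0.08736 - 0.2964i)(0.9722) = (0.08437 - 0.2863i)
|011⟩: (0.9934)(0.08736 - 0.2964i)(-0.165 + 0.1664i) = (0.03468 + 0.06302i)
|100⟩: (0.1147)(0.9511)(0.9722) = 0.1061
|101⟩: (0.1147)(0.9511)(-0.165 + 0.1664i) = (-0.018 + 0.01815i)
|110⟩: (0.1147)(0.08736 - 0.2964i)(0.9722) = (0.009742 - 0.03305i)
|111⟩: (0.1147)(0.08736 - 0.2964i)(-0.165 + 0.1664i) = (0.004004 + 0.007277i)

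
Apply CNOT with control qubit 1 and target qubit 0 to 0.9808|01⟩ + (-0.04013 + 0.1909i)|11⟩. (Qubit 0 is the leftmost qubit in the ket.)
(-0.04013 + 0.1909i)|01⟩ + 0.9808|11⟩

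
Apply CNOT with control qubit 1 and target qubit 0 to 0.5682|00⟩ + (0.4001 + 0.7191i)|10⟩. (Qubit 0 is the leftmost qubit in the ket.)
0.5682|00⟩ + (0.4001 + 0.7191i)|10⟩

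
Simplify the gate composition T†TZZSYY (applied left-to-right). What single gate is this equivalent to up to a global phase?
S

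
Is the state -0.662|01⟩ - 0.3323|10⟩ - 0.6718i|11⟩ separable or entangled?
Entangled

Writing the state as a|00⟩ + b|01⟩ + c|10⟩ + d|11⟩, it is a product state iff ad − bc = 0.
Here (a, b, c, d) = (0, -0.662, -0.3323, -0.6718i): ad − bc = (0)(-0.6718i) − (-0.662)(-0.3323) = -0.22 ≠ 0, so the state is entangled.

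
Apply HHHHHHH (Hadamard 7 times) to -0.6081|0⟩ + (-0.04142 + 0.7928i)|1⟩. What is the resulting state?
(-0.4593 + 0.5606i)|0⟩ + (-0.4007 - 0.5606i)|1⟩

H² = I, so H^7 = H: a single Hadamard. With (a, b) = (-0.6081, (-0.04142 + 0.7928i)), H gives ((a + b)/√2, (a − b)/√2) = ((-0.4593 + 0.5606i), (-0.4007 - 0.5606i)).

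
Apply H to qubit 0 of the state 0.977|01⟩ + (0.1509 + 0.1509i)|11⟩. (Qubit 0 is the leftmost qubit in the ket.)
(0.7975 + 0.1067i)|01⟩ + (0.5841 - 0.1067i)|11⟩

H on qubit 0 mixes each pair of kets that differ only in qubit 0: amplitudes (a, b) of (|…0…⟩, |…1…⟩) become ((a + b)/√2, (a − b)/√2). Kets absent from the input have amplitude 0.
(|01⟩, |11⟩): (a, b) = (0.977, (0.1509 + 0.1509i)) → ((0.7975 + 0.1067i), (0.5841 - 0.1067i))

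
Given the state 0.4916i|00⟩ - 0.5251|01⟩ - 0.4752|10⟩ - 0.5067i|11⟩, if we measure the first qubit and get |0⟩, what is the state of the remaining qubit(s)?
0.6834i|0⟩ - 0.73|1⟩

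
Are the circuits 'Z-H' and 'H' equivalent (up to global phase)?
No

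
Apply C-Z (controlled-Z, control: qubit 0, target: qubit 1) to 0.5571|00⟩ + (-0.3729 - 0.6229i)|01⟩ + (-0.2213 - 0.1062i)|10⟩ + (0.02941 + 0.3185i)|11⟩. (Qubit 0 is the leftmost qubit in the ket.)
0.5571|00⟩ + (-0.3729 - 0.6229i)|01⟩ + (-0.2213 - 0.1062i)|10⟩ + (-0.02941 - 0.3185i)|11⟩

C-Z leaves the control-|0⟩ kets |00⟩, |01⟩ unchanged and applies Z to qubit 1 on the control-|1⟩ pair (|10⟩, |11⟩).
Z = [[1, 0], [0, -1]].
With a = amp(|10⟩) = (-0.2213 - 0.1062i) and b = amp(|11⟩) = (0.02941 + 0.3185i):
new amp(|10⟩) = (1)·a = (-0.2213 - 0.1062i)
new amp(|11⟩) = (-1)·b = (-0.02941 - 0.3185i)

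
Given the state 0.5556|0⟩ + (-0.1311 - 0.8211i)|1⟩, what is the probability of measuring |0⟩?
0.3087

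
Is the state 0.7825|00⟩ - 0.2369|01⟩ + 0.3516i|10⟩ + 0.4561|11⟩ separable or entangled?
Entangled

Writing the state as a|00⟩ + b|01⟩ + c|10⟩ + d|11⟩, it is a product state iff ad − bc = 0.
Here (a, b, c, d) = (0.7825, -0.2369, 0.3516i, 0.4561): ad − bc = (0.7825)(0.4561) − (-0.2369)(0.3516i) = (0.3569 + 0.08329i) ≠ 0, so the state is entangled.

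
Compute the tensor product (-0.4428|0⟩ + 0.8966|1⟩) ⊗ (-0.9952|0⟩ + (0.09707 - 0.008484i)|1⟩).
0.4407|00⟩ + (-0.04298 + 0.003757i)|01⟩ - 0.8923|10⟩ + (0.08703 - 0.007607i)|11⟩

amp(|b₁b₂…⟩) = product of the factor amplitudes for bits b₁, b₂, …; only kets whose every factor amplitude is nonzero survive.
|00⟩: (-0.4428)(-0.9952) = 0.4407
|01⟩: (-0.4428)(0.09707 - 0.008484i) = (-0.04298 + 0.003757i)
|10⟩: (0.8966)(-0.9952) = -0.8923
|11⟩: (0.8966)(0.09707 - 0.008484i) = (0.08703 - 0.007607i)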